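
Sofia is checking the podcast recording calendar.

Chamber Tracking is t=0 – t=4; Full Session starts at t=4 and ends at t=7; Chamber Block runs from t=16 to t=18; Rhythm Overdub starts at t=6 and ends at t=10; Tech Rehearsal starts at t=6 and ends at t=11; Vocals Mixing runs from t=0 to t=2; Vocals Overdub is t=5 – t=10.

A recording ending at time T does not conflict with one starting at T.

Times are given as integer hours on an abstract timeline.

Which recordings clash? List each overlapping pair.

Sorted by start: Vocals Mixing, Chamber Tracking, Full Session, Vocals Overdub, Tech Rehearsal, Rhythm Overdub, Chamber Block.
Chamber Tracking starts before Vocals Mixing ends → Vocals Mixing and Chamber Tracking overlap.
Full Session starts after Vocals Mixing ends, so nothing later overlaps Vocals Mixing either.
Full Session starts exactly when Chamber Tracking ends (back-to-back, no overlap), so nothing later overlaps Chamber Tracking either.
Vocals Overdub starts before Full Session ends → Full Session and Vocals Overdub overlap.
Tech Rehearsal starts before Full Session ends → Full Session and Tech Rehearsal overlap.
Rhythm Overdub starts before Full Session ends → Full Session and Rhythm Overdub overlap.
Chamber Block starts after Full Session ends.
Tech Rehearsal starts before Vocals Overdub ends → Vocals Overdub and Tech Rehearsal overlap.
Rhythm Overdub starts before Vocals Overdub ends → Vocals Overdub and Rhythm Overdub overlap.
Chamber Block starts after Vocals Overdub ends.
Rhythm Overdub starts before Tech Rehearsal ends → Tech Rehearsal and Rhythm Overdub overlap.
Chamber Block starts after Tech Rehearsal ends.
Chamber Block starts after Rhythm Overdub ends.

Chamber Tracking & Vocals Mixing, Full Session & Rhythm Overdub, Full Session & Tech Rehearsal, Full Session & Vocals Overdub, Rhythm Overdub & Tech Rehearsal, Rhythm Overdub & Vocals Overdub, Tech Rehearsal & Vocals Overdub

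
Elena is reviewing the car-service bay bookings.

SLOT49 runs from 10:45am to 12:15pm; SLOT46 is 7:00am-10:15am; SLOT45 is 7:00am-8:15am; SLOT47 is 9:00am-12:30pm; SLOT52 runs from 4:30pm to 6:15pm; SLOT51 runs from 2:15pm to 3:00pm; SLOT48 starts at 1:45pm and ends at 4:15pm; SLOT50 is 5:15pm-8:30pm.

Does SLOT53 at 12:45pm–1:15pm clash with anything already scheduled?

No — it doesn't clash with anything

SLOT45: ends 8:15am at or before SLOT53 starts 12:45pm → clear.
SLOT46: ends 10:15am at or before SLOT53 starts 12:45pm → clear.
SLOT47: ends 12:30pm at or before SLOT53 starts 12:45pm → clear.
SLOT49: ends 12:15pm at or before SLOT53 starts 12:45pm → clear.
SLOT48: starts 1:45pm at or after SLOT53 ends 1:15pm → clear.
SLOT51: starts 2:15pm at or after SLOT53 ends 1:15pm → clear.
SLOT52: starts 4:30pm at or after SLOT53 ends 1:15pm → clear.
SLOT50: starts 5:15pm at or after SLOT53 ends 1:15pm → clear.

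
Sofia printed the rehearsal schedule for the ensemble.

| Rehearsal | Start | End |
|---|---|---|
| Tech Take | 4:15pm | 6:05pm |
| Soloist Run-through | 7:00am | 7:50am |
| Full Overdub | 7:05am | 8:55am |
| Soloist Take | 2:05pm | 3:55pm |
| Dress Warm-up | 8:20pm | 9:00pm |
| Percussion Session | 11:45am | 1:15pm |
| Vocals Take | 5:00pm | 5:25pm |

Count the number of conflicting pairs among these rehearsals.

Sorted by start: Soloist Run-through, Full Overdub, Percussion Session, Soloist Take, Tech Take, Vocals Take, Dress Warm-up.
Full Overdub starts before Soloist Run-through ends → Soloist Run-through and Full Overdub overlap.
Percussion Session starts after Soloist Run-through ends — done with Soloist Run-through.
Percussion Session starts after Full Overdub ends — done with Full Overdub.
Soloist Take starts after Percussion Session ends — done with Percussion Session.
Tech Take starts after Soloist Take ends — done with Soloist Take.
Vocals Take starts before Tech Take ends → Tech Take and Vocals Take overlap.
Dress Warm-up starts after Tech Take ends.
Dress Warm-up starts after Vocals Take ends.
Overlapping pairs: Full Overdub & Soloist Run-through, Tech Take & Vocals Take — 2 in total.

2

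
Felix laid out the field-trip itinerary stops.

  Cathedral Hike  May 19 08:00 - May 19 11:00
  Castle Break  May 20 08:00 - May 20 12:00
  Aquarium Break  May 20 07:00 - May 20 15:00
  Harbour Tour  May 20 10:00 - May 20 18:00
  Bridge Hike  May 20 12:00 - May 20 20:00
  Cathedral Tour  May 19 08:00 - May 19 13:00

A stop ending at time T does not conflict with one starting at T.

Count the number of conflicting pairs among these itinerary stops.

6

Sorted by start: Cathedral Hike, Cathedral Tour, Aquarium Break, Castle Break, Harbour Tour, Bridge Hike.
Cathedral Tour starts before Cathedral Hike ends → Cathedral Hike and Cathedral Tour overlap.
Aquarium Break starts after Cathedral Hike ends, so nothing later overlaps Cathedral Hike either.
Aquarium Break starts after Cathedral Tour ends, so nothing later overlaps Cathedral Tour either.
Castle Break starts before Aquarium Break ends → Aquarium Break and Castle Break overlap.
Harbour Tour starts before Aquarium Break ends → Aquarium Break and Harbour Tour overlap.
Bridge Hike starts before Aquarium Break ends → Aquarium Break and Bridge Hike overlap.
Harbour Tour starts before Castle Break ends → Castle Break and Harbour Tour overlap.
Bridge Hike starts exactly when Castle Break ends (back-to-back, no overlap).
Bridge Hike starts before Harbour Tour ends → Harbour Tour and Bridge Hike overlap.
Overlapping pairs: Aquarium Break & Bridge Hike, Aquarium Break & Castle Break, Aquarium Break & Harbour Tour, Bridge Hike & Harbour Tour, Castle Break & Harbour Tour, Cathedral Hike & Cathedral Tour — 6 in total.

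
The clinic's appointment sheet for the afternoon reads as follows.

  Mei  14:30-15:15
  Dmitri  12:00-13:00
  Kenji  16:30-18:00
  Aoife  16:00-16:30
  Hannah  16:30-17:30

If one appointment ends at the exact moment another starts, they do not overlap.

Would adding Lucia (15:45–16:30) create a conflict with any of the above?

Yes — it overlaps Aoife

Dmitri: ends 13:00 at or before Lucia starts 15:45 → clear.
Mei: ends 15:15 at or before Lucia starts 15:45 → clear.
Aoife: starts 16:00 before Lucia ends 16:30, and ends 16:30 after Lucia starts 15:45 → overlap.
Hannah: starts 16:30 at or after Lucia ends 16:30 → clear.
Kenji: starts 16:30 at or after Lucia ends 16:30 → clear.
Lucia overlaps Aoife.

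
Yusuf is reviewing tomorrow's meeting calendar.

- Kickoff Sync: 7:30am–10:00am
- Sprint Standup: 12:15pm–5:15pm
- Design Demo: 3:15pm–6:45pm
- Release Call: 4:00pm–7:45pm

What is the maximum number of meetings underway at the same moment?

3

Sweep the timeline, counting +1 at each start and −1 at each end (ends before starts at a tie):
7:30am start Kickoff Sync → 1
10:00am end Kickoff Sync → 0
12:15pm start Sprint Standup → 1
3:15pm start Design Demo → 2
4:00pm start Release Call → 3
5:15pm end Sprint Standup → 2
6:45pm end Design Demo → 1
7:45pm end Release Call → 0
Peak is 3, at 4:00pm (Design Demo, Release Call, Sprint Standup).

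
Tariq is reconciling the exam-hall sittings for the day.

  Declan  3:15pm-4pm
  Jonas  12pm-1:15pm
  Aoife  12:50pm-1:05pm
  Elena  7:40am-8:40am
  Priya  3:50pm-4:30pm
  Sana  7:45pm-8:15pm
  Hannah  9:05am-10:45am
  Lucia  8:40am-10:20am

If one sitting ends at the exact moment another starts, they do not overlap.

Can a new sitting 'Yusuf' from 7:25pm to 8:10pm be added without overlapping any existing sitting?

Elena: ends 8:40am at or before Yusuf starts 7:25pm → clear.
Lucia: ends 10:20am at or before Yusuf starts 7:25pm → clear.
Hannah: ends 10:45am at or before Yusuf starts 7:25pm → clear.
Jonas: ends 1:15pm at or before Yusuf starts 7:25pm → clear.
Aoife: ends 1:05pm at or before Yusuf starts 7:25pm → clear.
Declan: ends 4pm at or before Yusuf starts 7:25pm → clear.
Priya: ends 4:30pm at or before Yusuf starts 7:25pm → clear.
Sana: starts 7:45pm before Yusuf ends 8:10pm, and ends 8:15pm after Yusuf starts 7:25pm → overlap.
Yusuf overlaps Sana.

No — it overlaps Sana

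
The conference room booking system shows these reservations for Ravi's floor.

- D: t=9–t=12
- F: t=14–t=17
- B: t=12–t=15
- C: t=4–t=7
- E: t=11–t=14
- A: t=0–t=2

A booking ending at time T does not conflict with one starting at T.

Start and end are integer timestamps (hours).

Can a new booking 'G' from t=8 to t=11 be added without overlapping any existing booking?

A: ends t=2 at or before G starts t=8 → clear.
C: ends t=7 at or before G starts t=8 → clear.
D: starts t=9 before G ends t=11, and ends t=12 after G starts t=8 → overlap.
E: starts t=11 at or after G ends t=11 → clear.
B: starts t=12 at or after G ends t=11 → clear.
F: starts t=14 at or after G ends t=11 → clear.
G overlaps D.

No — it overlaps D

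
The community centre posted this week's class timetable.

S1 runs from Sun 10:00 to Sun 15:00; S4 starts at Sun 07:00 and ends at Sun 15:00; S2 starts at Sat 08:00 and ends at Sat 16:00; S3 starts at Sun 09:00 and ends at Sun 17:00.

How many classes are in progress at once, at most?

Sort all start/end points and keep a running count:
Sat 08:00 start S2 → 1
Sat 16:00 end S2 → 0
Sun 07:00 start S4 → 1
Sun 09:00 start S3 → 2
Sun 10:00 start S1 → 3
Sun 15:00 end S1 → 2
Sun 15:00 end S4 → 1
Sun 17:00 end S3 → 0
Peak is 3, at Sun 10:00 (S1, S3, S4).

3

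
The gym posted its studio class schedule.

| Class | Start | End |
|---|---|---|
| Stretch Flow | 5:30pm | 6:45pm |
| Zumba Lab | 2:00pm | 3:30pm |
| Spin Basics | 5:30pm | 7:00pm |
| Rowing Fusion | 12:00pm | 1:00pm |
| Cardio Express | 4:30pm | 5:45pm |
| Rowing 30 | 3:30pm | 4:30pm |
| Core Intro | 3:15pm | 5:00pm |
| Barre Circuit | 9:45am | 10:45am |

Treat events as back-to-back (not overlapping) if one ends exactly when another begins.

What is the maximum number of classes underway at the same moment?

Walk through starts and ends in time order (an end at T is processed before a start at T):
9:45am start Barre Circuit → 1
10:45am end Barre Circuit → 0
12:00pm start Rowing Fusion → 1
1:00pm end Rowing Fusion → 0
2:00pm start Zumba Lab → 1
3:15pm start Core Intro → 2
3:30pm end Zumba Lab → 1
3:30pm start Rowing 30 → 2
4:30pm end Rowing 30 → 1
4:30pm start Cardio Express → 2
5:00pm end Core Intro → 1
5:30pm start Spin Basics → 2
5:30pm start Stretch Flow → 3
5:45pm end Cardio Express → 2
6:45pm end Stretch Flow → 1
7:00pm end Spin Basics → 0
Peak is 3, at 5:30pm (Cardio Express, Spin Basics, Stretch Flow).

3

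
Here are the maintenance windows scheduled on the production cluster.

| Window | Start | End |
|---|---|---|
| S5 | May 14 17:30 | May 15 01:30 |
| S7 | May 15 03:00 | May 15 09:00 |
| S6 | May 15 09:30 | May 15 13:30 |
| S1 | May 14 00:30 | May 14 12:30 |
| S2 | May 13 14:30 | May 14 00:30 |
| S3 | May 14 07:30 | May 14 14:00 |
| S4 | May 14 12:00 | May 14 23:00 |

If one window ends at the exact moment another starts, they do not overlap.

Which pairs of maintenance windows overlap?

Check each pair: they overlap iff neither finishes before the other starts.
Sorted by start: S2, S1, S3, S4, S5, S7, S6.
S1 starts exactly when S2 ends (back-to-back, no overlap) — done with S2.
S3 starts before S1 ends → S1 and S3 overlap.
S4 starts before S1 ends → S1 and S4 overlap.
S5 starts after S1 ends — done with S1.
S4 starts before S3 ends → S3 and S4 overlap.
S5 starts after S3 ends — done with S3.
S5 starts before S4 ends → S4 and S5 overlap.
S7 starts after S4 ends — done with S4.
S7 starts after S5 ends — done with S5.
S6 starts after S7 ends.

S1 & S3, S1 & S4, S3 & S4, S4 & S5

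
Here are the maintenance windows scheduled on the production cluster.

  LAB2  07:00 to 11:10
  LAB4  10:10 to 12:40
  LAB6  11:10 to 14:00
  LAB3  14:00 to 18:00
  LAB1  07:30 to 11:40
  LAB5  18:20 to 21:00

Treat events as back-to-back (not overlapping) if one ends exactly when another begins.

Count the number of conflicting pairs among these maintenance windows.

Two intervals overlap when each starts before the other ends.
Sorted by start: LAB2, LAB1, LAB4, LAB6, LAB3, LAB5.
LAB1 starts before LAB2 ends → LAB2 and LAB1 overlap.
LAB4 starts before LAB2 ends → LAB2 and LAB4 overlap.
LAB6 starts exactly when LAB2 ends (back-to-back, no overlap) — done with LAB2.
LAB4 starts before LAB1 ends → LAB1 and LAB4 overlap.
LAB6 starts before LAB1 ends → LAB1 and LAB6 overlap.
LAB3 starts after LAB1 ends — done with LAB1.
LAB6 starts before LAB4 ends → LAB4 and LAB6 overlap.
LAB3 starts after LAB4 ends — done with LAB4.
LAB3 starts exactly when LAB6 ends (back-to-back, no overlap) — done with LAB6.
LAB5 starts after LAB3 ends.
Overlapping pairs: LAB1 & LAB2, LAB1 & LAB4, LAB1 & LAB6, LAB2 & LAB4, LAB4 & LAB6 — 5 in total.

5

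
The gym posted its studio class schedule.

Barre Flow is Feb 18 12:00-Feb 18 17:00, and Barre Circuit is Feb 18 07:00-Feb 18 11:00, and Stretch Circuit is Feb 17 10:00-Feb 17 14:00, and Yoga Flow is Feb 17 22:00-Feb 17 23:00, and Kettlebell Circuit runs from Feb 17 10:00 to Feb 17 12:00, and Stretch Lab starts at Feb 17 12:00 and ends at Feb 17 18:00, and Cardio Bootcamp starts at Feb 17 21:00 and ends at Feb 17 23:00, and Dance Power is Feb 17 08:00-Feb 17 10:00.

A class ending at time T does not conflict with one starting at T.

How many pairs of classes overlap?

Sorted by start: Dance Power, Kettlebell Circuit, Stretch Circuit, Stretch Lab, Cardio Bootcamp, Yoga Flow, Barre Circuit, Barre Flow.
Kettlebell Circuit starts exactly when Dance Power ends (back-to-back, no overlap); Dance Power is clear from here.
Stretch Circuit starts before Kettlebell Circuit ends → Kettlebell Circuit and Stretch Circuit overlap.
Stretch Lab starts exactly when Kettlebell Circuit ends (back-to-back, no overlap); Kettlebell Circuit is clear from here.
Stretch Lab starts before Stretch Circuit ends → Stretch Circuit and Stretch Lab overlap.
Cardio Bootcamp starts after Stretch Circuit ends; Stretch Circuit is clear from here.
Cardio Bootcamp starts after Stretch Lab ends; Stretch Lab is clear from here.
Yoga Flow starts before Cardio Bootcamp ends → Cardio Bootcamp and Yoga Flow overlap.
Barre Circuit starts after Cardio Bootcamp ends; Cardio Bootcamp is clear from here.
Barre Circuit starts after Yoga Flow ends; Yoga Flow is clear from here.
Barre Flow starts after Barre Circuit ends.
Overlapping pairs: Cardio Bootcamp & Yoga Flow, Kettlebell Circuit & Stretch Circuit, Stretch Circuit & Stretch Lab — 3 in total.

3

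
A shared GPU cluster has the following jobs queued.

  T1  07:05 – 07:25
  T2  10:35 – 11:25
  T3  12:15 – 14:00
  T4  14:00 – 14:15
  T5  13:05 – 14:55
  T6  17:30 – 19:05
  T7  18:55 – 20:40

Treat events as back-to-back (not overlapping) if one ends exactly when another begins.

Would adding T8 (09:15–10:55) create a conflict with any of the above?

T1: ends 07:25 at or before T8 starts 09:15 → clear.
T2: starts 10:35 before T8 ends 10:55, and ends 11:25 after T8 starts 09:15 → overlap.
T3: starts 12:15 at or after T8 ends 10:55 → clear.
T5: starts 13:05 at or after T8 ends 10:55 → clear.
T4: starts 14:00 at or after T8 ends 10:55 → clear.
T6: starts 17:30 at or after T8 ends 10:55 → clear.
T7: starts 18:55 at or after T8 ends 10:55 → clear.
T8 overlaps T2.

Yes — it overlaps T2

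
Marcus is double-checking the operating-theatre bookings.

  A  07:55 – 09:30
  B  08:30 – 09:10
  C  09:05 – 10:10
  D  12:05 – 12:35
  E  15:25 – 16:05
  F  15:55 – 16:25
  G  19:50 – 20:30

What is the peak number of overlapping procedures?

3

Walk through starts and ends in time order (an end at T is processed before a start at T):
07:55 start A → 1
08:30 start B → 2
09:05 start C → 3
09:10 end B → 2
09:30 end A → 1
10:10 end C → 0
12:05 start D → 1
12:35 end D → 0
15:25 start E → 1
15:55 start F → 2
16:05 end E → 1
16:25 end F → 0
19:50 start G → 1
20:30 end G → 0
Peak is 3, at 09:05 (A, B, C).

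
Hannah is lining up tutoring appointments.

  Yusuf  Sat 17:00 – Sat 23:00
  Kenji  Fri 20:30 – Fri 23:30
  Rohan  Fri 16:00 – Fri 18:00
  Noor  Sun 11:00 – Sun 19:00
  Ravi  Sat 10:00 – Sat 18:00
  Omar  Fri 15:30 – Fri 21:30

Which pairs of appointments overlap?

Two intervals overlap when each starts before the other ends.
Sorted by start: Omar, Rohan, Kenji, Ravi, Yusuf, Noor.
Rohan starts before Omar ends → Omar and Rohan overlap.
Kenji starts before Omar ends → Omar and Kenji overlap.
Ravi starts after Omar ends, so nothing later overlaps Omar either.
Kenji starts after Rohan ends, so nothing later overlaps Rohan either.
Ravi starts after Kenji ends, so nothing later overlaps Kenji either.
Yusuf starts before Ravi ends → Ravi and Yusuf overlap.
Noor starts after Ravi ends.
Noor starts after Yusuf ends.

Kenji & Omar, Omar & Rohan, Ravi & Yusuf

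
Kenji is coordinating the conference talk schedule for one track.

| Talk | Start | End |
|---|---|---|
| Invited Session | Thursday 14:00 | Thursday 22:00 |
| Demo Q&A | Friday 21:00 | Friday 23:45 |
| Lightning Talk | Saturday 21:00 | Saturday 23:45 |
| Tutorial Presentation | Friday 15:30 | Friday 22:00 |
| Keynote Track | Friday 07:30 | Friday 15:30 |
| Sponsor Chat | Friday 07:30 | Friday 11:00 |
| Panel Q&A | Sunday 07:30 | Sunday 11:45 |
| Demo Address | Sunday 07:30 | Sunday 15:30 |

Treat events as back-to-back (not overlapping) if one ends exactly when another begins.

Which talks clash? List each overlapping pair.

Demo Address & Panel Q&A, Demo Q&A & Tutorial Presentation, Keynote Track & Sponsor Chat

Check each pair: they overlap iff neither finishes before the other starts.
Sorted by start: Invited Session, Keynote Track, Sponsor Chat, Tutorial Presentation, Demo Q&A, Lightning Talk, Demo Address, Panel Q&A.
Keynote Track starts after Invited Session ends, so Invited Session has no further overlaps.
Sponsor Chat starts before Keynote Track ends → Keynote Track and Sponsor Chat overlap.
Tutorial Presentation starts exactly when Keynote Track ends (back-to-back, no overlap), so Keynote Track has no further overlaps.
Tutorial Presentation starts after Sponsor Chat ends, so Sponsor Chat has no further overlaps.
Demo Q&A starts before Tutorial Presentation ends → Tutorial Presentation and Demo Q&A overlap.
Lightning Talk starts after Tutorial Presentation ends, so Tutorial Presentation has no further overlaps.
Lightning Talk starts after Demo Q&A ends, so Demo Q&A has no further overlaps.
Demo Address starts after Lightning Talk ends, so Lightning Talk has no further overlaps.
Panel Q&A starts before Demo Address ends → Demo Address and Panel Q&A overlap.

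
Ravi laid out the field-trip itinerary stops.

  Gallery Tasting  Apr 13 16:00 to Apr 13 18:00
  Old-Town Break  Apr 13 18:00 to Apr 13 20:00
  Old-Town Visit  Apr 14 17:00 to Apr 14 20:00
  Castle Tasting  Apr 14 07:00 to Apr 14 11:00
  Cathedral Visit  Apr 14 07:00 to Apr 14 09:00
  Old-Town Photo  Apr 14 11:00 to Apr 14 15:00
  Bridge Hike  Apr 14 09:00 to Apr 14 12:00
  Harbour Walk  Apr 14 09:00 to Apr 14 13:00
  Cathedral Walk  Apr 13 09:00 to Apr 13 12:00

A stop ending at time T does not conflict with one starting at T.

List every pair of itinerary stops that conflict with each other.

Sorted by start: Cathedral Walk, Gallery Tasting, Old-Town Break, Cathedral Visit, Castle Tasting, Bridge Hike, Harbour Walk, Old-Town Photo, Old-Town Visit.
Gallery Tasting starts after Cathedral Walk ends — done with Cathedral Walk.
Old-Town Break starts exactly when Gallery Tasting ends (back-to-back, no overlap) — done with Gallery Tasting.
Cathedral Visit starts after Old-Town Break ends — done with Old-Town Break.
Castle Tasting starts before Cathedral Visit ends → Cathedral Visit and Castle Tasting overlap.
Bridge Hike starts exactly when Cathedral Visit ends (back-to-back, no overlap) — done with Cathedral Visit.
Bridge Hike starts before Castle Tasting ends → Castle Tasting and Bridge Hike overlap.
Harbour Walk starts before Castle Tasting ends → Castle Tasting and Harbour Walk overlap.
Old-Town Photo starts exactly when Castle Tasting ends (back-to-back, no overlap) — done with Castle Tasting.
Harbour Walk starts before Bridge Hike ends → Bridge Hike and Harbour Walk overlap.
Old-Town Photo starts before Bridge Hike ends → Bridge Hike and Old-Town Photo overlap.
Old-Town Visit starts after Bridge Hike ends.
Old-Town Photo starts before Harbour Walk ends → Harbour Walk and Old-Town Photo overlap.
Old-Town Visit starts after Harbour Walk ends.
Old-Town Visit starts after Old-Town Photo ends.

Bridge Hike & Castle Tasting, Bridge Hike & Harbour Walk, Bridge Hike & Old-Town Photo, Castle Tasting & Cathedral Visit, Castle Tasting & Harbour Walk, Harbour Walk & Old-Town Photo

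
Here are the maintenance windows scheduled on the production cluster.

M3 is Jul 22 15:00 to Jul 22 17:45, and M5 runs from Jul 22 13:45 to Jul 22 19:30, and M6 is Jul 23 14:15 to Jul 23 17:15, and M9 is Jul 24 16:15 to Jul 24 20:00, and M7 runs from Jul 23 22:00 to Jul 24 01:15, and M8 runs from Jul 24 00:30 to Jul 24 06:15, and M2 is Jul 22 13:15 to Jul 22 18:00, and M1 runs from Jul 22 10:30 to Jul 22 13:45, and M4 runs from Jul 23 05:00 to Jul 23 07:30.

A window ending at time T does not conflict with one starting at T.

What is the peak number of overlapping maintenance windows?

Sweep the timeline, counting +1 at each start and −1 at each end (ends before starts at a tie):
Jul 22 10:30 start M1 → 1
Jul 22 13:15 start M2 → 2
Jul 22 13:45 end M1 → 1
Jul 22 13:45 start M5 → 2
Jul 22 15:00 start M3 → 3
Jul 22 17:45 end M3 → 2
Jul 22 18:00 end M2 → 1
Jul 22 19:30 end M5 → 0
Jul 23 05:00 start M4 → 1
Jul 23 07:30 end M4 → 0
Jul 23 14:15 start M6 → 1
Jul 23 17:15 end M6 → 0
Jul 23 22:00 start M7 → 1
Jul 24 00:30 start M8 → 2
Jul 24 01:15 end M7 → 1
Jul 24 06:15 end M8 → 0
Jul 24 16:15 start M9 → 1
Jul 24 20:00 end M9 → 0
Peak is 3, at Jul 22 15:00 (M2, M3, M5).

3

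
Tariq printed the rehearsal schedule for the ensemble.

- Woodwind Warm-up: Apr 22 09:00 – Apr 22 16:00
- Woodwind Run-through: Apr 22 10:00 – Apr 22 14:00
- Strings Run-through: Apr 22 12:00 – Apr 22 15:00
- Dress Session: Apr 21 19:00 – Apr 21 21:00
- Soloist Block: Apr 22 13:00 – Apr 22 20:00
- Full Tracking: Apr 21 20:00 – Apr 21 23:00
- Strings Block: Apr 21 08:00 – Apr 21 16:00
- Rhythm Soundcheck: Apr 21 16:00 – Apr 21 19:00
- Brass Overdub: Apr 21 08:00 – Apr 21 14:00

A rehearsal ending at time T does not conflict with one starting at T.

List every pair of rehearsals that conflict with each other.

Brass Overdub & Strings Block, Dress Session & Full Tracking, Soloist Block & Strings Run-through, Soloist Block & Woodwind Run-through, Soloist Block & Woodwind Warm-up, Strings Run-through & Woodwind Run-through, Strings Run-through & Woodwind Warm-up, Woodwind Run-through & Woodwind Warm-up

Sorted by start: Strings Block, Brass Overdub, Rhythm Soundcheck, Dress Session, Full Tracking, Woodwind Warm-up, Woodwind Run-through, Strings Run-through, Soloist Block.
Brass Overdub starts before Strings Block ends → Strings Block and Brass Overdub overlap.
Rhythm Soundcheck starts exactly when Strings Block ends (back-to-back, no overlap); Strings Block is clear from here.
Rhythm Soundcheck starts after Brass Overdub ends; Brass Overdub is clear from here.
Dress Session starts exactly when Rhythm Soundcheck ends (back-to-back, no overlap); Rhythm Soundcheck is clear from here.
Full Tracking starts before Dress Session ends → Dress Session and Full Tracking overlap.
Woodwind Warm-up starts after Dress Session ends; Dress Session is clear from here.
Woodwind Warm-up starts after Full Tracking ends; Full Tracking is clear from here.
Woodwind Run-through starts before Woodwind Warm-up ends → Woodwind Warm-up and Woodwind Run-through overlap.
Strings Run-through starts before Woodwind Warm-up ends → Woodwind Warm-up and Strings Run-through overlap.
Soloist Block starts before Woodwind Warm-up ends → Woodwind Warm-up and Soloist Block overlap.
Strings Run-through starts before Woodwind Run-through ends → Woodwind Run-through and Strings Run-through overlap.
Soloist Block starts before Woodwind Run-through ends → Woodwind Run-through and Soloist Block overlap.
Soloist Block starts before Strings Run-through ends → Strings Run-through and Soloist Block overlap.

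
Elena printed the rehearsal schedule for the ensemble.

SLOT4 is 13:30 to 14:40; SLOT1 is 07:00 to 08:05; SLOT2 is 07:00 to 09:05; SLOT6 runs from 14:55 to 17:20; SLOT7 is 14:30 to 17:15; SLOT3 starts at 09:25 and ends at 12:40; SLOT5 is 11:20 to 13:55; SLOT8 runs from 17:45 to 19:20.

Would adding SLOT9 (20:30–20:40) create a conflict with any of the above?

No — it doesn't clash with anything

SLOT1: ends 08:05 at or before SLOT9 starts 20:30 → clear.
SLOT2: ends 09:05 at or before SLOT9 starts 20:30 → clear.
SLOT3: ends 12:40 at or before SLOT9 starts 20:30 → clear.
SLOT5: ends 13:55 at or before SLOT9 starts 20:30 → clear.
SLOT4: ends 14:40 at or before SLOT9 starts 20:30 → clear.
SLOT7: ends 17:15 at or before SLOT9 starts 20:30 → clear.
SLOT6: ends 17:20 at or before SLOT9 starts 20:30 → clear.
SLOT8: ends 19:20 at or before SLOT9 starts 20:30 → clear.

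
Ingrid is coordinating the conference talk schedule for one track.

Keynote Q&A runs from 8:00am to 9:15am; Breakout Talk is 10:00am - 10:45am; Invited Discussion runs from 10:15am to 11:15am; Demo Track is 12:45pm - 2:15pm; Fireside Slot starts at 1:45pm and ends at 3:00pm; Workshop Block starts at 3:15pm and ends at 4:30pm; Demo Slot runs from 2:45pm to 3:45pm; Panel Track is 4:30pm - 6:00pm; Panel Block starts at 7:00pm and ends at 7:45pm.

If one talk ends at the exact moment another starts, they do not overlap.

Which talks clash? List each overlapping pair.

Breakout Talk & Invited Discussion, Demo Slot & Fireside Slot, Demo Slot & Workshop Block, Demo Track & Fireside Slot

Sorted by start: Keynote Q&A, Breakout Talk, Invited Discussion, Demo Track, Fireside Slot, Demo Slot, Workshop Block, Panel Track, Panel Block.
Breakout Talk starts after Keynote Q&A ends; Keynote Q&A is clear from here.
Invited Discussion starts before Breakout Talk ends → Breakout Talk and Invited Discussion overlap.
Demo Track starts after Breakout Talk ends; Breakout Talk is clear from here.
Demo Track starts after Invited Discussion ends; Invited Discussion is clear from here.
Fireside Slot starts before Demo Track ends → Demo Track and Fireside Slot overlap.
Demo Slot starts after Demo Track ends; Demo Track is clear from here.
Demo Slot starts before Fireside Slot ends → Fireside Slot and Demo Slot overlap.
Workshop Block starts after Fireside Slot ends; Fireside Slot is clear from here.
Workshop Block starts before Demo Slot ends → Demo Slot and Workshop Block overlap.
Panel Track starts after Demo Slot ends; Demo Slot is clear from here.
Panel Track starts exactly when Workshop Block ends (back-to-back, no overlap); Workshop Block is clear from here.
Panel Block starts after Panel Track ends.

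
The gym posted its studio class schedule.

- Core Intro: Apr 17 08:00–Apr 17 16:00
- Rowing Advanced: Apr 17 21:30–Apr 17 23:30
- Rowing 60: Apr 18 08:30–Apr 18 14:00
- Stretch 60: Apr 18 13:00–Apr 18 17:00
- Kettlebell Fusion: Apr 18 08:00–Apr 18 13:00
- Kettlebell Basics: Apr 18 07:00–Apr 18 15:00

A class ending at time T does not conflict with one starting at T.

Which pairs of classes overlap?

Sorted by start: Core Intro, Rowing Advanced, Kettlebell Basics, Kettlebell Fusion, Rowing 60, Stretch 60.
Rowing Advanced starts after Core Intro ends, so Core Intro has no further overlaps.
Kettlebell Basics starts after Rowing Advanced ends, so Rowing Advanced has no further overlaps.
Kettlebell Fusion starts before Kettlebell Basics ends → Kettlebell Basics and Kettlebell Fusion overlap.
Rowing 60 starts before Kettlebell Basics ends → Kettlebell Basics and Rowing 60 overlap.
Stretch 60 starts before Kettlebell Basics ends → Kettlebell Basics and Stretch 60 overlap.
Rowing 60 starts before Kettlebell Fusion ends → Kettlebell Fusion and Rowing 60 overlap.
Stretch 60 starts exactly when Kettlebell Fusion ends (back-to-back, no overlap).
Stretch 60 starts before Rowing 60 ends → Rowing 60 and Stretch 60 overlap.

Kettlebell Basics & Kettlebell Fusion, Kettlebell Basics & Rowing 60, Kettlebell Basics & Stretch 60, Kettlebell Fusion & Rowing 60, Rowing 60 & Stretch 60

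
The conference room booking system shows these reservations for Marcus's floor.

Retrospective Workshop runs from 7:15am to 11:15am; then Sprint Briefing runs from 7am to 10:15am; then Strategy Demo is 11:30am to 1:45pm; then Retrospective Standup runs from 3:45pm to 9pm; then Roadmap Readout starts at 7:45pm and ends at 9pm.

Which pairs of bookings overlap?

Retrospective Standup & Roadmap Readout, Retrospective Workshop & Sprint Briefing

Two intervals overlap when each starts before the other ends.
Sorted by start: Sprint Briefing, Retrospective Workshop, Strategy Demo, Retrospective Standup, Roadmap Readout.
Retrospective Workshop starts before Sprint Briefing ends → Sprint Briefing and Retrospective Workshop overlap.
Strategy Demo starts after Sprint Briefing ends — done with Sprint Briefing.
Strategy Demo starts after Retrospective Workshop ends — done with Retrospective Workshop.
Retrospective Standup starts after Strategy Demo ends — done with Strategy Demo.
Roadmap Readout starts before Retrospective Standup ends → Retrospective Standup and Roadmap Readout overlap.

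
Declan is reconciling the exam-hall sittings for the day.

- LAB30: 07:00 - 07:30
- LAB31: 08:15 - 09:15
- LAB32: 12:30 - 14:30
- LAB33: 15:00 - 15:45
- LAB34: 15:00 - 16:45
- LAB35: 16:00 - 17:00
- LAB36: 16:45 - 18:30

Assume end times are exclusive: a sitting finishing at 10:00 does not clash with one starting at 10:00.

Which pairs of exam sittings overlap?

Two intervals overlap when each starts before the other ends.
Sorted by start: LAB30, LAB31, LAB32, LAB33, LAB34, LAB35, LAB36.
LAB31 starts after LAB30 ends, so LAB30 has no further overlaps.
LAB32 starts after LAB31 ends, so LAB31 has no further overlaps.
LAB33 starts after LAB32 ends, so LAB32 has no further overlaps.
LAB34 starts before LAB33 ends → LAB33 and LAB34 overlap.
LAB35 starts after LAB33 ends, so LAB33 has no further overlaps.
LAB35 starts before LAB34 ends → LAB34 and LAB35 overlap.
LAB36 starts exactly when LAB34 ends (back-to-back, no overlap).
LAB36 starts before LAB35 ends → LAB35 and LAB36 overlap.

LAB33 & LAB34, LAB34 & LAB35, LAB35 & LAB36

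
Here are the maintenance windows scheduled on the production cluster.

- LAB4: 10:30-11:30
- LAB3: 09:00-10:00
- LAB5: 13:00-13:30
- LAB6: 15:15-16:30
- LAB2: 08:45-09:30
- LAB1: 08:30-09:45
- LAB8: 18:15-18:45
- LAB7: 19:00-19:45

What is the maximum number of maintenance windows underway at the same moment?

Sort all start/end points and keep a running count:
08:30 start LAB1 → 1
08:45 start LAB2 → 2
09:00 start LAB3 → 3
09:30 end LAB2 → 2
09:45 end LAB1 → 1
10:00 end LAB3 → 0
10:30 start LAB4 → 1
11:30 end LAB4 → 0
13:00 start LAB5 → 1
13:30 end LAB5 → 0
15:15 start LAB6 → 1
16:30 end LAB6 → 0
18:15 start LAB8 → 1
18:45 end LAB8 → 0
19:00 start LAB7 → 1
19:45 end LAB7 → 0
Peak is 3, at 09:00 (LAB1, LAB2, LAB3).

3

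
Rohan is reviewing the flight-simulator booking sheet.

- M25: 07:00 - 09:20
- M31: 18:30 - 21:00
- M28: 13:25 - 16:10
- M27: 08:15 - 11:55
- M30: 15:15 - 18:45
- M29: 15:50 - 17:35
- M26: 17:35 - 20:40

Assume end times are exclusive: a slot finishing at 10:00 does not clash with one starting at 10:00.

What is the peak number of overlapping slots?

3

Walk through starts and ends in time order (an end at T is processed before a start at T):
07:00 start M25 → 1
08:15 start M27 → 2
09:20 end M25 → 1
11:55 end M27 → 0
13:25 start M28 → 1
15:15 start M30 → 2
15:50 start M29 → 3
16:10 end M28 → 2
17:35 end M29 → 1
17:35 start M26 → 2
18:30 start M31 → 3
18:45 end M30 → 2
20:40 end M26 → 1
21:00 end M31 → 0
Peak is 3, at 15:50 (M28, M29, M30).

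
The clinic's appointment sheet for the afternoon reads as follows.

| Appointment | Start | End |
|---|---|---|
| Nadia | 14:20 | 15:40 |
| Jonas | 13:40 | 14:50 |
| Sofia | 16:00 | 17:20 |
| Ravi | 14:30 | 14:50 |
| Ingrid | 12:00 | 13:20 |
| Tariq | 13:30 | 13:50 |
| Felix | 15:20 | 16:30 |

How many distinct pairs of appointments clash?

6

Check each pair: they overlap iff neither finishes before the other starts.
Sorted by start: Ingrid, Tariq, Jonas, Nadia, Ravi, Felix, Sofia.
Tariq starts after Ingrid ends; Ingrid is clear from here.
Jonas starts before Tariq ends → Tariq and Jonas overlap.
Nadia starts after Tariq ends; Tariq is clear from here.
Nadia starts before Jonas ends → Jonas and Nadia overlap.
Ravi starts before Jonas ends → Jonas and Ravi overlap.
Felix starts after Jonas ends; Jonas is clear from here.
Ravi starts before Nadia ends → Nadia and Ravi overlap.
Felix starts before Nadia ends → Nadia and Felix overlap.
Sofia starts after Nadia ends.
Felix starts after Ravi ends; Ravi is clear from here.
Sofia starts before Felix ends → Felix and Sofia overlap.
Overlapping pairs: Felix & Nadia, Felix & Sofia, Jonas & Nadia, Jonas & Ravi, Jonas & Tariq, Nadia & Ravi — 6 in total.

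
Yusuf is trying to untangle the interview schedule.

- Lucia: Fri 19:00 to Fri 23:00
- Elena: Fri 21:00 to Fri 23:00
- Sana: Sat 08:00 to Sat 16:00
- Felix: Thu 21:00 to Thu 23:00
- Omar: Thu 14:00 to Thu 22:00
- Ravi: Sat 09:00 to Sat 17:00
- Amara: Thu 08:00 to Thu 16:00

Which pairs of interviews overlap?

Sorted by start: Amara, Omar, Felix, Lucia, Elena, Sana, Ravi.
Omar starts before Amara ends → Amara and Omar overlap.
Felix starts after Amara ends; Amara is clear from here.
Felix starts before Omar ends → Omar and Felix overlap.
Lucia starts after Omar ends; Omar is clear from here.
Lucia starts after Felix ends; Felix is clear from here.
Elena starts before Lucia ends → Lucia and Elena overlap.
Sana starts after Lucia ends; Lucia is clear from here.
Sana starts after Elena ends; Elena is clear from here.
Ravi starts before Sana ends → Sana and Ravi overlap.

Amara & Omar, Elena & Lucia, Felix & Omar, Ravi & Sana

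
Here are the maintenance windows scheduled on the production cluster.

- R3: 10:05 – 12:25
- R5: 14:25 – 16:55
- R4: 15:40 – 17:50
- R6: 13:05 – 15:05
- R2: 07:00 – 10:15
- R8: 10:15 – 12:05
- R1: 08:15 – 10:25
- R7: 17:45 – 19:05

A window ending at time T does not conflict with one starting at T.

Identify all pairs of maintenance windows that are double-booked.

R1 & R2, R1 & R3, R1 & R8, R2 & R3, R3 & R8, R4 & R5, R4 & R7, R5 & R6

Check each pair: they overlap iff neither finishes before the other starts.
Sorted by start: R2, R1, R3, R8, R6, R5, R4, R7.
R1 starts before R2 ends → R2 and R1 overlap.
R3 starts before R2 ends → R2 and R3 overlap.
R8 starts exactly when R2 ends (back-to-back, no overlap), so R2 has no further overlaps.
R3 starts before R1 ends → R1 and R3 overlap.
R8 starts before R1 ends → R1 and R8 overlap.
R6 starts after R1 ends, so R1 has no further overlaps.
R8 starts before R3 ends → R3 and R8 overlap.
R6 starts after R3 ends, so R3 has no further overlaps.
R6 starts after R8 ends, so R8 has no further overlaps.
R5 starts before R6 ends → R6 and R5 overlap.
R4 starts after R6 ends, so R6 has no further overlaps.
R4 starts before R5 ends → R5 and R4 overlap.
R7 starts after R5 ends.
R7 starts before R4 ends → R4 and R7 overlap.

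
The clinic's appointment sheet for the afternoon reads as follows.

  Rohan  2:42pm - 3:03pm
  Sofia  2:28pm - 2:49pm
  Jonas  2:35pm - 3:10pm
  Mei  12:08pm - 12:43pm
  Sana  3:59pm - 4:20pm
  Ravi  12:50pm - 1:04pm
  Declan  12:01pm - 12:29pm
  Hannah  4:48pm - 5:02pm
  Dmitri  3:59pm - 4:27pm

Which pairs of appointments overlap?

Declan & Mei, Dmitri & Sana, Jonas & Rohan, Jonas & Sofia, Rohan & Sofia

Check each pair: they overlap iff neither finishes before the other starts.
Sorted by start: Declan, Mei, Ravi, Sofia, Jonas, Rohan, Dmitri, Sana, Hannah.
Mei starts before Declan ends → Declan and Mei overlap.
Ravi starts after Declan ends, so Declan has no further overlaps.
Ravi starts after Mei ends, so Mei has no further overlaps.
Sofia starts after Ravi ends, so Ravi has no further overlaps.
Jonas starts before Sofia ends → Sofia and Jonas overlap.
Rohan starts before Sofia ends → Sofia and Rohan overlap.
Dmitri starts after Sofia ends, so Sofia has no further overlaps.
Rohan starts before Jonas ends → Jonas and Rohan overlap.
Dmitri starts after Jonas ends, so Jonas has no further overlaps.
Dmitri starts after Rohan ends, so Rohan has no further overlaps.
Sana starts before Dmitri ends → Dmitri and Sana overlap.
Hannah starts after Dmitri ends.
Hannah starts after Sana ends.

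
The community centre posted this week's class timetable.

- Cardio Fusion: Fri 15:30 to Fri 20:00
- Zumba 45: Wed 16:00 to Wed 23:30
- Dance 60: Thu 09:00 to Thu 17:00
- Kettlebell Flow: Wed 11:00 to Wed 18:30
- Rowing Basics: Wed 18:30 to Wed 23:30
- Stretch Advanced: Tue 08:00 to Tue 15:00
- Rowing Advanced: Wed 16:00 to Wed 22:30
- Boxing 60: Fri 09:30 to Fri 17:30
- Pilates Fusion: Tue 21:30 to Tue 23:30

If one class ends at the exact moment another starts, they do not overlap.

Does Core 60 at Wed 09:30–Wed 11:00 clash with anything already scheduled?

Stretch Advanced: ends Tue 15:00 at or before Core 60 starts Wed 09:30 → clear.
Pilates Fusion: ends Tue 23:30 at or before Core 60 starts Wed 09:30 → clear.
Kettlebell Flow: starts Wed 11:00 at or after Core 60 ends Wed 11:00 → clear.
Rowing Advanced: starts Wed 16:00 at or after Core 60 ends Wed 11:00 → clear.
Zumba 45: starts Wed 16:00 at or after Core 60 ends Wed 11:00 → clear.
Rowing Basics: starts Wed 18:30 at or after Core 60 ends Wed 11:00 → clear.
Dance 60: starts Thu 09:00 at or after Core 60 ends Wed 11:00 → clear.
Boxing 60: starts Fri 09:30 at or after Core 60 ends Wed 11:00 → clear.
Cardio Fusion: starts Fri 15:30 at or after Core 60 ends Wed 11:00 → clear.

No — it doesn't clash with anything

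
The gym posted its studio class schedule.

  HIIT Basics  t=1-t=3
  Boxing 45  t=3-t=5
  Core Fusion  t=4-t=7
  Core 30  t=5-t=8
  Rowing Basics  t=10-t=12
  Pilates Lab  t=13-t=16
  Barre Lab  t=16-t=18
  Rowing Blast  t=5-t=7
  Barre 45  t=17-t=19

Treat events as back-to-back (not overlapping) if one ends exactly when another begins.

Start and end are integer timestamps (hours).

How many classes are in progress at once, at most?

3

Sort all start/end points and keep a running count:
t=1 start HIIT Basics → 1
t=3 end HIIT Basics → 0
t=3 start Boxing 45 → 1
t=4 start Core Fusion → 2
t=5 end Boxing 45 → 1
t=5 start Core 30 → 2
t=5 start Rowing Blast → 3
t=7 end Core Fusion → 2
t=7 end Rowing Blast → 1
t=8 end Core 30 → 0
t=10 start Rowing Basics → 1
t=12 end Rowing Basics → 0
t=13 start Pilates Lab → 1
t=16 end Pilates Lab → 0
t=16 start Barre Lab → 1
t=17 start Barre 45 → 2
t=18 end Barre Lab → 1
t=19 end Barre 45 → 0
Peak is 3, at t=5 (Core 30, Core Fusion, Rowing Blast).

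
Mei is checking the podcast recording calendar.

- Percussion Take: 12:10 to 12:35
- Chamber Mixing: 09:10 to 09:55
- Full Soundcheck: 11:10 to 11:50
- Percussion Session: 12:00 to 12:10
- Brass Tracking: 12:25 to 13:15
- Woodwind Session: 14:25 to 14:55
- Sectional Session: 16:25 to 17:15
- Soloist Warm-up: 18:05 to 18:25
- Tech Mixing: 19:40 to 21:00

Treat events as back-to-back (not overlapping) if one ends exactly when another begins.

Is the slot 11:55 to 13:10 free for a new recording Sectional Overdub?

No — it overlaps Brass Tracking, Percussion Session, Percussion Take

Chamber Mixing: ends 09:55 at or before Sectional Overdub starts 11:55 → clear.
Full Soundcheck: ends 11:50 at or before Sectional Overdub starts 11:55 → clear.
Percussion Session: starts 12:00 before Sectional Overdub ends 13:10, and ends 12:10 after Sectional Overdub starts 11:55 → overlap.
Percussion Take: starts 12:10 before Sectional Overdub ends 13:10, and ends 12:35 after Sectional Overdub starts 11:55 → overlap.
Brass Tracking: starts 12:25 before Sectional Overdub ends 13:10, and ends 13:15 after Sectional Overdub starts 11:55 → overlap.
Woodwind Session: starts 14:25 at or after Sectional Overdub ends 13:10 → clear.
Sectional Session: starts 16:25 at or after Sectional Overdub ends 13:10 → clear.
Soloist Warm-up: starts 18:05 at or after Sectional Overdub ends 13:10 → clear.
Tech Mixing: starts 19:40 at or after Sectional Overdub ends 13:10 → clear.
Sectional Overdub overlaps Percussion Take, Percussion Session, Brass Tracking.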